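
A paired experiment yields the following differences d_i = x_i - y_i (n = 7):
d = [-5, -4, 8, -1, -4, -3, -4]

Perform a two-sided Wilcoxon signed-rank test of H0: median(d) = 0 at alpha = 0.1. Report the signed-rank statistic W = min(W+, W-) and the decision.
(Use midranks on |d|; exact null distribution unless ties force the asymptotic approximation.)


Step 1: Drop any zero differences (none here) and take |d_i|.
|d| = [5, 4, 8, 1, 4, 3, 4]
Step 2: Midrank |d_i| (ties get averaged ranks).
ranks: |5|->6, |4|->4, |8|->7, |1|->1, |4|->4, |3|->2, |4|->4
Step 3: Attach original signs; sum ranks with positive sign and with negative sign.
W+ = 7 = 7
W- = 6 + 4 + 1 + 4 + 2 + 4 = 21
(Check: W+ + W- = 28 should equal n(n+1)/2 = 28.)
Step 4: Test statistic W = min(W+, W-) = 7.
Step 5: Ties in |d|, so use the tie-corrected normal approximation.
        E[W] = n(n+1)/4 = 7*8/4 = 14.
        Tie groups: |d|=4 (t=3); sum(t^3 - t) = 24.
        Var[W] = n(n+1)(2n+1)/24 - sum(t^3-t)/48 = 840/24 - 24/48 = 34.5.
        z = (W - E[W]) / sqrt(Var[W]) = (7 - 14) / 5.8737 = -1.1918.
        Two-sided p = 2*Phi(z) = 0.233356.
Step 6: alpha = 0.1. fail to reject H0.

W+ = 7, W- = 21, W = min = 7, p = 0.233356, fail to reject H0.


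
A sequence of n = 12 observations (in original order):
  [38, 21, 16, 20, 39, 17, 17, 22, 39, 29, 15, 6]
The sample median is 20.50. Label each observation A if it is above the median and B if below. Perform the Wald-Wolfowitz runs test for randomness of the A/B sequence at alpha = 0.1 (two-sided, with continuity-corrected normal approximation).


Step 1: Compute median = 20.50; label A = above, B = below.
Labels in order: AABBABBAAABB  (n_A = 6, n_B = 6)
Step 2: Count runs R = 6.
Step 3: Under H0 (random ordering), E[R] = 2*n_A*n_B/(n_A+n_B) + 1 = 2*6*6/12 + 1 = 7.0000.
        Var[R] = 2*n_A*n_B*(2*n_A*n_B - n_A - n_B) / ((n_A+n_B)^2 * (n_A+n_B-1)) = 4320/1584 = 2.7273.
        SD[R] = 1.6514.
Step 4: Continuity-corrected z = (R + 0.5 - E[R]) / SD[R] = (6 + 0.5 - 7.0000) / 1.6514 = -0.3028.
Step 5: Two-sided p-value via normal approximation = 2*(1 - Phi(|z|)) = 0.762069.
Step 6: alpha = 0.1. fail to reject H0.

R = 6, z = -0.3028, p = 0.762069, fail to reject H0.


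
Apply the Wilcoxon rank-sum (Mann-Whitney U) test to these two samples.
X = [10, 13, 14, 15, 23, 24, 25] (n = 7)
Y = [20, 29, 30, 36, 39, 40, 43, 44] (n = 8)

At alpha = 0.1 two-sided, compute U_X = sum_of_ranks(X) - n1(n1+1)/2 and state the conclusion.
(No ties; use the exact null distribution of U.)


Step 1: Combine and sort all 15 observations; assign midranks.
sorted (value, group): (10,X), (13,X), (14,X), (15,X), (20,Y), (23,X), (24,X), (25,X), (29,Y), (30,Y), (36,Y), (39,Y), (40,Y), (43,Y), (44,Y)
ranks: 10->1, 13->2, 14->3, 15->4, 20->5, 23->6, 24->7, 25->8, 29->9, 30->10, 36->11, 39->12, 40->13, 43->14, 44->15
Step 2: Rank sum for X: R1 = 1 + 2 + 3 + 4 + 6 + 7 + 8 = 31.
Step 3: U_X = R1 - n1(n1+1)/2 = 31 - 7*8/2 = 31 - 28 = 3.
       U_Y = n1*n2 - U_X = 56 - 3 = 53.
Step 4: No ties, so the exact null distribution of U (based on enumerating the C(15,7) = 6435 equally likely rank assignments) gives the two-sided p-value.
Step 5: p-value = 0.002176; compare to alpha = 0.1. reject H0.

U_X = 3, p = 0.002176, reject H0 at alpha = 0.1.


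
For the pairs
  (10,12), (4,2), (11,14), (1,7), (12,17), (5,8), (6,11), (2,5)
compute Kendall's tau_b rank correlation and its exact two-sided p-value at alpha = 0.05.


Step 1: Enumerate the 28 unordered pairs (i,j) with i<j and classify each by sign(x_j-x_i) * sign(y_j-y_i).
  (1,2):dx=-6,dy=-10->C; (1,3):dx=+1,dy=+2->C; (1,4):dx=-9,dy=-5->C; (1,5):dx=+2,dy=+5->C
  (1,6):dx=-5,dy=-4->C; (1,7):dx=-4,dy=-1->C; (1,8):dx=-8,dy=-7->C; (2,3):dx=+7,dy=+12->C
  (2,4):dx=-3,dy=+5->D; (2,5):dx=+8,dy=+15->C; (2,6):dx=+1,dy=+6->C; (2,7):dx=+2,dy=+9->C
  (2,8):dx=-2,dy=+3->D; (3,4):dx=-10,dy=-7->C; (3,5):dx=+1,dy=+3->C; (3,6):dx=-6,dy=-6->C
  (3,7):dx=-5,dy=-3->C; (3,8):dx=-9,dy=-9->C; (4,5):dx=+11,dy=+10->C; (4,6):dx=+4,dy=+1->C
  (4,7):dx=+5,dy=+4->C; (4,8):dx=+1,dy=-2->D; (5,6):dx=-7,dy=-9->C; (5,7):dx=-6,dy=-6->C
  (5,8):dx=-10,dy=-12->C; (6,7):dx=+1,dy=+3->C; (6,8):dx=-3,dy=-3->C; (7,8):dx=-4,dy=-6->C
Step 2: C = 25, D = 3, total pairs = 28.
Step 3: tau = (C - D)/(n(n-1)/2) = (25 - 3)/28 = 0.785714.
Step 4: Exact two-sided p-value (enumerate n! = 40320 permutations of y under H0): p = 0.005506.
Step 5: alpha = 0.05. reject H0.

tau_b = 0.7857 (C=25, D=3), p = 0.005506, reject H0.


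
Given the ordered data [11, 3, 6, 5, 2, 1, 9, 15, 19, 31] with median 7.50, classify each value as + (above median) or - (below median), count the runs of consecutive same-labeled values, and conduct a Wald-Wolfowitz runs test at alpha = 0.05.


Step 1: Compute median = 7.50; label A = above, B = below.
Labels in order: ABBBBBAAAA  (n_A = 5, n_B = 5)
Step 2: Count runs R = 3.
Step 3: Under H0 (random ordering), E[R] = 2*n_A*n_B/(n_A+n_B) + 1 = 2*5*5/10 + 1 = 6.0000.
        Var[R] = 2*n_A*n_B*(2*n_A*n_B - n_A - n_B) / ((n_A+n_B)^2 * (n_A+n_B-1)) = 2000/900 = 2.2222.
        SD[R] = 1.4907.
Step 4: Continuity-corrected z = (R + 0.5 - E[R]) / SD[R] = (3 + 0.5 - 6.0000) / 1.4907 = -1.6771.
Step 5: Two-sided p-value via normal approximation = 2*(1 - Phi(|z|)) = 0.093533.
Step 6: alpha = 0.05. fail to reject H0.

R = 3, z = -1.6771, p = 0.093533, fail to reject H0.


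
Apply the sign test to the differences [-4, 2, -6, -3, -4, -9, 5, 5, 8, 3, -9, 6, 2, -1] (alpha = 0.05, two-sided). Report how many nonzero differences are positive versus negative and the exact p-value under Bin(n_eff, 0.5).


Step 1: Discard zero differences. Original n = 14; n_eff = number of nonzero differences = 14.
Nonzero differences (with sign): -4, +2, -6, -3, -4, -9, +5, +5, +8, +3, -9, +6, +2, -1
Step 2: Count signs: positive = 7, negative = 7.
Step 3: Under H0: P(positive) = 0.5, so the number of positives S ~ Bin(14, 0.5).
Step 4: Two-sided exact p-value = sum of Bin(14,0.5) probabilities at or below the observed probability = 1.000000.
Step 5: alpha = 0.05. fail to reject H0.

n_eff = 14, pos = 7, neg = 7, p = 1.000000, fail to reject H0.


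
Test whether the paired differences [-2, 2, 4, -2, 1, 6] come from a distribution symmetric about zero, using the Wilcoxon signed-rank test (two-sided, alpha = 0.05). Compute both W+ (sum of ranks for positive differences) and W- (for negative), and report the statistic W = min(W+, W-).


Step 1: Drop any zero differences (none here) and take |d_i|.
|d| = [2, 2, 4, 2, 1, 6]
Step 2: Midrank |d_i| (ties get averaged ranks).
ranks: |2|->3, |2|->3, |4|->5, |2|->3, |1|->1, |6|->6
Step 3: Attach original signs; sum ranks with positive sign and with negative sign.
W+ = 3 + 5 + 1 + 6 = 15
W- = 3 + 3 = 6
(Check: W+ + W- = 21 should equal n(n+1)/2 = 21.)
Step 4: Test statistic W = min(W+, W-) = 6.
Step 5: Ties in |d|, so use the tie-corrected normal approximation.
        E[W] = n(n+1)/4 = 6*7/4 = 10.5.
        Tie groups: |d|=2 (t=3); sum(t^3 - t) = 24.
        Var[W] = n(n+1)(2n+1)/24 - sum(t^3-t)/48 = 546/24 - 24/48 = 22.25.
        z = (W - E[W]) / sqrt(Var[W]) = (6 - 10.5) / 4.7170 = -0.9540.
        Two-sided p = 2*Phi(z) = 0.340085.
Step 6: alpha = 0.05. fail to reject H0.

W+ = 15, W- = 6, W = min = 6, p = 0.340085, fail to reject H0.


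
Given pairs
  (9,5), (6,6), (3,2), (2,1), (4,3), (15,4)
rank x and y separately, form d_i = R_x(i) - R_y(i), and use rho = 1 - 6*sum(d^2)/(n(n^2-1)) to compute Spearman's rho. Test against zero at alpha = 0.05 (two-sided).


Step 1: Rank x and y separately (midranks; no ties here).
rank(x): 9->5, 6->4, 3->2, 2->1, 4->3, 15->6
rank(y): 5->5, 6->6, 2->2, 1->1, 3->3, 4->4
Step 2: d_i = R_x(i) - R_y(i); compute d_i^2.
  (5-5)^2=0, (4-6)^2=4, (2-2)^2=0, (1-1)^2=0, (3-3)^2=0, (6-4)^2=4
sum(d^2) = 8.
Step 3: rho = 1 - 6*8 / (6*(6^2 - 1)) = 1 - 48/210 = 0.771429.
Step 4: Under H0, t = rho * sqrt((n-2)/(1-rho^2)) = 2.4247 ~ t(4).
Step 5: Two-sided p-value from the t-distribution with 4 df = 0.072397.
Step 6: alpha = 0.05. fail to reject H0.

rho = 0.7714, p = 0.072397, fail to reject H0 at alpha = 0.05.


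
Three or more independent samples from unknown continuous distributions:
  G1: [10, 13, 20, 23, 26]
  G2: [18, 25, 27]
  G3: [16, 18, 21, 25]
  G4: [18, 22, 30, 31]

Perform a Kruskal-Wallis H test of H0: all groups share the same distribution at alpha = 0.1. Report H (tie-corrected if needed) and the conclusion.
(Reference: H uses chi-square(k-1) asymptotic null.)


Step 1: Combine all N = 16 observations and assign midranks.
sorted (value, group, rank): (10,G1,1), (13,G1,2), (16,G3,3), (18,G2,5), (18,G3,5), (18,G4,5), (20,G1,7), (21,G3,8), (22,G4,9), (23,G1,10), (25,G2,11.5), (25,G3,11.5), (26,G1,13), (27,G2,14), (30,G4,15), (31,G4,16)
Step 2: Sum ranks within each group.
R_1 = 33 (n_1 = 5)
R_2 = 30.5 (n_2 = 3)
R_3 = 27.5 (n_3 = 4)
R_4 = 45 (n_4 = 4)
Step 3: H = 12/(N(N+1)) * sum(R_i^2/n_i) - 3(N+1)
     = 12/(16*17) * (33^2/5 + 30.5^2/3 + 27.5^2/4 + 45^2/4) - 3*17
     = 0.044118 * 1223.2 - 51
     = 2.964522.
Step 4: Ties present; correction factor C = 1 - 30/(16^3 - 16) = 0.992647. Corrected H = 2.964522 / 0.992647 = 2.986481.
Step 5: Under H0, H ~ chi^2(3); p-value = 0.393714.
Step 6: alpha = 0.1. fail to reject H0.

H = 2.9865, df = 3, p = 0.393714, fail to reject H0.


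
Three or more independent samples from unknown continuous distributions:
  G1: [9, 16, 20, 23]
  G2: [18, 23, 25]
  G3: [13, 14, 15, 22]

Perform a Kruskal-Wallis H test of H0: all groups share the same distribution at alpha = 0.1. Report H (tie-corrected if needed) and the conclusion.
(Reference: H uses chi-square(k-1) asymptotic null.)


Step 1: Combine all N = 11 observations and assign midranks.
sorted (value, group, rank): (9,G1,1), (13,G3,2), (14,G3,3), (15,G3,4), (16,G1,5), (18,G2,6), (20,G1,7), (22,G3,8), (23,G1,9.5), (23,G2,9.5), (25,G2,11)
Step 2: Sum ranks within each group.
R_1 = 22.5 (n_1 = 4)
R_2 = 26.5 (n_2 = 3)
R_3 = 17 (n_3 = 4)
Step 3: H = 12/(N(N+1)) * sum(R_i^2/n_i) - 3(N+1)
     = 12/(11*12) * (22.5^2/4 + 26.5^2/3 + 17^2/4) - 3*12
     = 0.090909 * 432.896 - 36
     = 3.354167.
Step 4: Ties present; correction factor C = 1 - 6/(11^3 - 11) = 0.995455. Corrected H = 3.354167 / 0.995455 = 3.369482.
Step 5: Under H0, H ~ chi^2(2); p-value = 0.185492.
Step 6: alpha = 0.1. fail to reject H0.

H = 3.3695, df = 2, p = 0.185492, fail to reject H0.


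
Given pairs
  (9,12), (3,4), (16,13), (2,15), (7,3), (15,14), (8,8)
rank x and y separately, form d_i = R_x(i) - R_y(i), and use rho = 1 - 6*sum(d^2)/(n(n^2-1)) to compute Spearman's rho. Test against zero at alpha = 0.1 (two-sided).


Step 1: Rank x and y separately (midranks; no ties here).
rank(x): 9->5, 3->2, 16->7, 2->1, 7->3, 15->6, 8->4
rank(y): 12->4, 4->2, 13->5, 15->7, 3->1, 14->6, 8->3
Step 2: d_i = R_x(i) - R_y(i); compute d_i^2.
  (5-4)^2=1, (2-2)^2=0, (7-5)^2=4, (1-7)^2=36, (3-1)^2=4, (6-6)^2=0, (4-3)^2=1
sum(d^2) = 46.
Step 3: rho = 1 - 6*46 / (7*(7^2 - 1)) = 1 - 276/336 = 0.178571.
Step 4: Under H0, t = rho * sqrt((n-2)/(1-rho^2)) = 0.4058 ~ t(5).
Step 5: Two-sided p-value from the t-distribution with 5 df = 0.701658.
Step 6: alpha = 0.1. fail to reject H0.

rho = 0.1786, p = 0.701658, fail to reject H0 at alpha = 0.1.


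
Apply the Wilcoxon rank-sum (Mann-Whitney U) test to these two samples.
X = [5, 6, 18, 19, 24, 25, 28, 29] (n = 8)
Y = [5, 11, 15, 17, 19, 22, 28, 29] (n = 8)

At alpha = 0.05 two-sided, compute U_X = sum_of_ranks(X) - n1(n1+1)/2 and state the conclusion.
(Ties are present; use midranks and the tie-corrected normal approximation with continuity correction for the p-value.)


Step 1: Combine and sort all 16 observations; assign midranks.
sorted (value, group): (5,X), (5,Y), (6,X), (11,Y), (15,Y), (17,Y), (18,X), (19,X), (19,Y), (22,Y), (24,X), (25,X), (28,X), (28,Y), (29,X), (29,Y)
ranks: 5->1.5, 5->1.5, 6->3, 11->4, 15->5, 17->6, 18->7, 19->8.5, 19->8.5, 22->10, 24->11, 25->12, 28->13.5, 28->13.5, 29->15.5, 29->15.5
Step 2: Rank sum for X: R1 = 1.5 + 3 + 7 + 8.5 + 11 + 12 + 13.5 + 15.5 = 72.
Step 3: U_X = R1 - n1(n1+1)/2 = 72 - 8*9/2 = 72 - 36 = 36.
       U_Y = n1*n2 - U_X = 64 - 36 = 28.
Step 4: Ties are present, so use the tie-corrected normal approximation (with continuity correction) for the p-value.
Step 5: p-value = 0.712382; compare to alpha = 0.05. fail to reject H0.

U_X = 36, p = 0.712382, fail to reject H0 at alpha = 0.05.


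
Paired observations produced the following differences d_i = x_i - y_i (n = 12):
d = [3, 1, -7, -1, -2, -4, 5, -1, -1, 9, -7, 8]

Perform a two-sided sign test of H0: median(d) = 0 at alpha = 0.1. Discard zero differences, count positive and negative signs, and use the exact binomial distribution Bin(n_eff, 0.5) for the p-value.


Step 1: Discard zero differences. Original n = 12; n_eff = number of nonzero differences = 12.
Nonzero differences (with sign): +3, +1, -7, -1, -2, -4, +5, -1, -1, +9, -7, +8
Step 2: Count signs: positive = 5, negative = 7.
Step 3: Under H0: P(positive) = 0.5, so the number of positives S ~ Bin(12, 0.5).
Step 4: Two-sided exact p-value = sum of Bin(12,0.5) probabilities at or below the observed probability = 0.774414.
Step 5: alpha = 0.1. fail to reject H0.

n_eff = 12, pos = 5, neg = 7, p = 0.774414, fail to reject H0.


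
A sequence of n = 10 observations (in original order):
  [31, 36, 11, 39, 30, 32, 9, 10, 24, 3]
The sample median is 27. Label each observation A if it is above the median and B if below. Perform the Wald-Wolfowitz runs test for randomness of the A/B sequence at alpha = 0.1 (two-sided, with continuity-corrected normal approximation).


Step 1: Compute median = 27; label A = above, B = below.
Labels in order: AABAAABBBB  (n_A = 5, n_B = 5)
Step 2: Count runs R = 4.
Step 3: Under H0 (random ordering), E[R] = 2*n_A*n_B/(n_A+n_B) + 1 = 2*5*5/10 + 1 = 6.0000.
        Var[R] = 2*n_A*n_B*(2*n_A*n_B - n_A - n_B) / ((n_A+n_B)^2 * (n_A+n_B-1)) = 2000/900 = 2.2222.
        SD[R] = 1.4907.
Step 4: Continuity-corrected z = (R + 0.5 - E[R]) / SD[R] = (4 + 0.5 - 6.0000) / 1.4907 = -1.0062.
Step 5: Two-sided p-value via normal approximation = 2*(1 - Phi(|z|)) = 0.314305.
Step 6: alpha = 0.1. fail to reject H0.

R = 4, z = -1.0062, p = 0.314305, fail to reject H0.


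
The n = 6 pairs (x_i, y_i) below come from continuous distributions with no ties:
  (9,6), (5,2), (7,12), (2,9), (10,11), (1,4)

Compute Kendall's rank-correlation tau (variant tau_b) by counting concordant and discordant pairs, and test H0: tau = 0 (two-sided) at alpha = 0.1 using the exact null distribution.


Step 1: Enumerate the 15 unordered pairs (i,j) with i<j and classify each by sign(x_j-x_i) * sign(y_j-y_i).
  (1,2):dx=-4,dy=-4->C; (1,3):dx=-2,dy=+6->D; (1,4):dx=-7,dy=+3->D; (1,5):dx=+1,dy=+5->C
  (1,6):dx=-8,dy=-2->C; (2,3):dx=+2,dy=+10->C; (2,4):dx=-3,dy=+7->D; (2,5):dx=+5,dy=+9->C
  (2,6):dx=-4,dy=+2->D; (3,4):dx=-5,dy=-3->C; (3,5):dx=+3,dy=-1->D; (3,6):dx=-6,dy=-8->C
  (4,5):dx=+8,dy=+2->C; (4,6):dx=-1,dy=-5->C; (5,6):dx=-9,dy=-7->C
Step 2: C = 10, D = 5, total pairs = 15.
Step 3: tau = (C - D)/(n(n-1)/2) = (10 - 5)/15 = 0.333333.
Step 4: Exact two-sided p-value (enumerate n! = 720 permutations of y under H0): p = 0.469444.
Step 5: alpha = 0.1. fail to reject H0.

tau_b = 0.3333 (C=10, D=5), p = 0.469444, fail to reject H0.


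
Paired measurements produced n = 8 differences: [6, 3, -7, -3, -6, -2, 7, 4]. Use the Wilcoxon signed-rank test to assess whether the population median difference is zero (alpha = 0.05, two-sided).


Step 1: Drop any zero differences (none here) and take |d_i|.
|d| = [6, 3, 7, 3, 6, 2, 7, 4]
Step 2: Midrank |d_i| (ties get averaged ranks).
ranks: |6|->5.5, |3|->2.5, |7|->7.5, |3|->2.5, |6|->5.5, |2|->1, |7|->7.5, |4|->4
Step 3: Attach original signs; sum ranks with positive sign and with negative sign.
W+ = 5.5 + 2.5 + 7.5 + 4 = 19.5
W- = 7.5 + 2.5 + 5.5 + 1 = 16.5
(Check: W+ + W- = 36 should equal n(n+1)/2 = 36.)
Step 4: Test statistic W = min(W+, W-) = 16.5.
Step 5: Ties in |d|, so use the tie-corrected normal approximation.
        E[W] = n(n+1)/4 = 8*9/4 = 18.
        Tie groups: |d|=3 (t=2), |d|=6 (t=2), |d|=7 (t=2); sum(t^3 - t) = 18.
        Var[W] = n(n+1)(2n+1)/24 - sum(t^3-t)/48 = 1224/24 - 18/48 = 50.625.
        z = (W - E[W]) / sqrt(Var[W]) = (16.5 - 18) / 7.1151 = -0.2108.
        Two-sided p = 2*Phi(z) = 0.833029.
Step 6: alpha = 0.05. fail to reject H0.

W+ = 19.5, W- = 16.5, W = min = 16.5, p = 0.833029, fail to reject H0.


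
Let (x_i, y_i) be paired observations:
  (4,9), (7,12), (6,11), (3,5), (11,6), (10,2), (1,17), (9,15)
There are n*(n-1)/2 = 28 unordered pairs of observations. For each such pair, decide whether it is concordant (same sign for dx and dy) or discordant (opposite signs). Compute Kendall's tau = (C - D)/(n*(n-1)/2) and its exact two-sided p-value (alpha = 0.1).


Step 1: Enumerate the 28 unordered pairs (i,j) with i<j and classify each by sign(x_j-x_i) * sign(y_j-y_i).
  (1,2):dx=+3,dy=+3->C; (1,3):dx=+2,dy=+2->C; (1,4):dx=-1,dy=-4->C; (1,5):dx=+7,dy=-3->D
  (1,6):dx=+6,dy=-7->D; (1,7):dx=-3,dy=+8->D; (1,8):dx=+5,dy=+6->C; (2,3):dx=-1,dy=-1->C
  (2,4):dx=-4,dy=-7->C; (2,5):dx=+4,dy=-6->D; (2,6):dx=+3,dy=-10->D; (2,7):dx=-6,dy=+5->D
  (2,8):dx=+2,dy=+3->C; (3,4):dx=-3,dy=-6->C; (3,5):dx=+5,dy=-5->D; (3,6):dx=+4,dy=-9->D
  (3,7):dx=-5,dy=+6->D; (3,8):dx=+3,dy=+4->C; (4,5):dx=+8,dy=+1->C; (4,6):dx=+7,dy=-3->D
  (4,7):dx=-2,dy=+12->D; (4,8):dx=+6,dy=+10->C; (5,6):dx=-1,dy=-4->C; (5,7):dx=-10,dy=+11->D
  (5,8):dx=-2,dy=+9->D; (6,7):dx=-9,dy=+15->D; (6,8):dx=-1,dy=+13->D; (7,8):dx=+8,dy=-2->D
Step 2: C = 12, D = 16, total pairs = 28.
Step 3: tau = (C - D)/(n(n-1)/2) = (12 - 16)/28 = -0.142857.
Step 4: Exact two-sided p-value (enumerate n! = 40320 permutations of y under H0): p = 0.719544.
Step 5: alpha = 0.1. fail to reject H0.

tau_b = -0.1429 (C=12, D=16), p = 0.719544, fail to reject H0.


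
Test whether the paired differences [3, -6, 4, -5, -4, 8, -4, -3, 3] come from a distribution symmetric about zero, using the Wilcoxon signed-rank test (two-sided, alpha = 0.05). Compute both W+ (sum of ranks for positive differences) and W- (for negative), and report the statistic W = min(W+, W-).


Step 1: Drop any zero differences (none here) and take |d_i|.
|d| = [3, 6, 4, 5, 4, 8, 4, 3, 3]
Step 2: Midrank |d_i| (ties get averaged ranks).
ranks: |3|->2, |6|->8, |4|->5, |5|->7, |4|->5, |8|->9, |4|->5, |3|->2, |3|->2
Step 3: Attach original signs; sum ranks with positive sign and with negative sign.
W+ = 2 + 5 + 9 + 2 = 18
W- = 8 + 7 + 5 + 5 + 2 = 27
(Check: W+ + W- = 45 should equal n(n+1)/2 = 45.)
Step 4: Test statistic W = min(W+, W-) = 18.
Step 5: Ties in |d|, so use the tie-corrected normal approximation.
        E[W] = n(n+1)/4 = 9*10/4 = 22.5.
        Tie groups: |d|=3 (t=3), |d|=4 (t=3); sum(t^3 - t) = 48.
        Var[W] = n(n+1)(2n+1)/24 - sum(t^3-t)/48 = 1710/24 - 48/48 = 70.25.
        z = (W - E[W]) / sqrt(Var[W]) = (18 - 22.5) / 8.3815 = -0.5369.
        Two-sided p = 2*Phi(z) = 0.591340.
Step 6: alpha = 0.05. fail to reject H0.

W+ = 18, W- = 27, W = min = 18, p = 0.591340, fail to reject H0.


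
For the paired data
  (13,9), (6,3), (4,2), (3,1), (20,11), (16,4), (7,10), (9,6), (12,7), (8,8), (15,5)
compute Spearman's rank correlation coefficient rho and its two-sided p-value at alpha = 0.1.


Step 1: Rank x and y separately (midranks; no ties here).
rank(x): 13->8, 6->3, 4->2, 3->1, 20->11, 16->10, 7->4, 9->6, 12->7, 8->5, 15->9
rank(y): 9->9, 3->3, 2->2, 1->1, 11->11, 4->4, 10->10, 6->6, 7->7, 8->8, 5->5
Step 2: d_i = R_x(i) - R_y(i); compute d_i^2.
  (8-9)^2=1, (3-3)^2=0, (2-2)^2=0, (1-1)^2=0, (11-11)^2=0, (10-4)^2=36, (4-10)^2=36, (6-6)^2=0, (7-7)^2=0, (5-8)^2=9, (9-5)^2=16
sum(d^2) = 98.
Step 3: rho = 1 - 6*98 / (11*(11^2 - 1)) = 1 - 588/1320 = 0.554545.
Step 4: Under H0, t = rho * sqrt((n-2)/(1-rho^2)) = 1.9992 ~ t(9).
Step 5: Two-sided p-value from the t-distribution with 9 df = 0.076652.
Step 6: alpha = 0.1. reject H0.

rho = 0.5545, p = 0.076652, reject H0 at alpha = 0.1.


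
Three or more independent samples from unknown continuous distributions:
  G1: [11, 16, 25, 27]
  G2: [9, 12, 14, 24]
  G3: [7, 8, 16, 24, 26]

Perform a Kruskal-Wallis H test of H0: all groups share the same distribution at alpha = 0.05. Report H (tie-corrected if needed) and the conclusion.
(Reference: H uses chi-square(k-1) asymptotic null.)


Step 1: Combine all N = 13 observations and assign midranks.
sorted (value, group, rank): (7,G3,1), (8,G3,2), (9,G2,3), (11,G1,4), (12,G2,5), (14,G2,6), (16,G1,7.5), (16,G3,7.5), (24,G2,9.5), (24,G3,9.5), (25,G1,11), (26,G3,12), (27,G1,13)
Step 2: Sum ranks within each group.
R_1 = 35.5 (n_1 = 4)
R_2 = 23.5 (n_2 = 4)
R_3 = 32 (n_3 = 5)
Step 3: H = 12/(N(N+1)) * sum(R_i^2/n_i) - 3(N+1)
     = 12/(13*14) * (35.5^2/4 + 23.5^2/4 + 32^2/5) - 3*14
     = 0.065934 * 657.925 - 42
     = 1.379670.
Step 4: Ties present; correction factor C = 1 - 12/(13^3 - 13) = 0.994505. Corrected H = 1.379670 / 0.994505 = 1.387293.
Step 5: Under H0, H ~ chi^2(2); p-value = 0.499750.
Step 6: alpha = 0.05. fail to reject H0.

H = 1.3873, df = 2, p = 0.499750, fail to reject H0.


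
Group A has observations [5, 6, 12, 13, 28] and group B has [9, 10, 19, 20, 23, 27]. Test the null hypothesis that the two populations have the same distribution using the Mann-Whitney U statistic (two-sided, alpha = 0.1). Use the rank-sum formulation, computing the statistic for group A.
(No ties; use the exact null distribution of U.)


Step 1: Combine and sort all 11 observations; assign midranks.
sorted (value, group): (5,X), (6,X), (9,Y), (10,Y), (12,X), (13,X), (19,Y), (20,Y), (23,Y), (27,Y), (28,X)
ranks: 5->1, 6->2, 9->3, 10->4, 12->5, 13->6, 19->7, 20->8, 23->9, 27->10, 28->11
Step 2: Rank sum for X: R1 = 1 + 2 + 5 + 6 + 11 = 25.
Step 3: U_X = R1 - n1(n1+1)/2 = 25 - 5*6/2 = 25 - 15 = 10.
       U_Y = n1*n2 - U_X = 30 - 10 = 20.
Step 4: No ties, so the exact null distribution of U (based on enumerating the C(11,5) = 462 equally likely rank assignments) gives the two-sided p-value.
Step 5: p-value = 0.428571; compare to alpha = 0.1. fail to reject H0.

U_X = 10, p = 0.428571, fail to reject H0 at alpha = 0.1.


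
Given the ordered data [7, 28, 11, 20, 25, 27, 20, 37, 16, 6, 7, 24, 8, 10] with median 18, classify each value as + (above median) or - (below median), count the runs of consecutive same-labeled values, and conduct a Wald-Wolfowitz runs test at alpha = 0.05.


Step 1: Compute median = 18; label A = above, B = below.
Labels in order: BABAAAAABBBABB  (n_A = 7, n_B = 7)
Step 2: Count runs R = 7.
Step 3: Under H0 (random ordering), E[R] = 2*n_A*n_B/(n_A+n_B) + 1 = 2*7*7/14 + 1 = 8.0000.
        Var[R] = 2*n_A*n_B*(2*n_A*n_B - n_A - n_B) / ((n_A+n_B)^2 * (n_A+n_B-1)) = 8232/2548 = 3.2308.
        SD[R] = 1.7974.
Step 4: Continuity-corrected z = (R + 0.5 - E[R]) / SD[R] = (7 + 0.5 - 8.0000) / 1.7974 = -0.2782.
Step 5: Two-sided p-value via normal approximation = 2*(1 - Phi(|z|)) = 0.780879.
Step 6: alpha = 0.05. fail to reject H0.

R = 7, z = -0.2782, p = 0.780879, fail to reject H0.


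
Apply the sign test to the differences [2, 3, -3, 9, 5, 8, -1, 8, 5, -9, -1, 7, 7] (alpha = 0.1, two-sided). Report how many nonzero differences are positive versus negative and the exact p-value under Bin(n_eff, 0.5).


Step 1: Discard zero differences. Original n = 13; n_eff = number of nonzero differences = 13.
Nonzero differences (with sign): +2, +3, -3, +9, +5, +8, -1, +8, +5, -9, -1, +7, +7
Step 2: Count signs: positive = 9, negative = 4.
Step 3: Under H0: P(positive) = 0.5, so the number of positives S ~ Bin(13, 0.5).
Step 4: Two-sided exact p-value = sum of Bin(13,0.5) probabilities at or below the observed probability = 0.266846.
Step 5: alpha = 0.1. fail to reject H0.

n_eff = 13, pos = 9, neg = 4, p = 0.266846, fail to reject H0.


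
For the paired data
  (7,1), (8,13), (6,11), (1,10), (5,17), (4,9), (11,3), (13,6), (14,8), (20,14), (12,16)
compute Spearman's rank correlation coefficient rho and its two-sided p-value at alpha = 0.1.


Step 1: Rank x and y separately (midranks; no ties here).
rank(x): 7->5, 8->6, 6->4, 1->1, 5->3, 4->2, 11->7, 13->9, 14->10, 20->11, 12->8
rank(y): 1->1, 13->8, 11->7, 10->6, 17->11, 9->5, 3->2, 6->3, 8->4, 14->9, 16->10
Step 2: d_i = R_x(i) - R_y(i); compute d_i^2.
  (5-1)^2=16, (6-8)^2=4, (4-7)^2=9, (1-6)^2=25, (3-11)^2=64, (2-5)^2=9, (7-2)^2=25, (9-3)^2=36, (10-4)^2=36, (11-9)^2=4, (8-10)^2=4
sum(d^2) = 232.
Step 3: rho = 1 - 6*232 / (11*(11^2 - 1)) = 1 - 1392/1320 = -0.054545.
Step 4: Under H0, t = rho * sqrt((n-2)/(1-rho^2)) = -0.1639 ~ t(9).
Step 5: Two-sided p-value from the t-distribution with 9 df = 0.873447.
Step 6: alpha = 0.1. fail to reject H0.

rho = -0.0545, p = 0.873447, fail to reject H0 at alpha = 0.1.


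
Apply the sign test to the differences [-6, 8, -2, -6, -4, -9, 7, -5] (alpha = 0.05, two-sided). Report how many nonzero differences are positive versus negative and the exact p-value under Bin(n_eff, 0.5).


Step 1: Discard zero differences. Original n = 8; n_eff = number of nonzero differences = 8.
Nonzero differences (with sign): -6, +8, -2, -6, -4, -9, +7, -5
Step 2: Count signs: positive = 2, negative = 6.
Step 3: Under H0: P(positive) = 0.5, so the number of positives S ~ Bin(8, 0.5).
Step 4: Two-sided exact p-value = sum of Bin(8,0.5) probabilities at or below the observed probability = 0.289062.
Step 5: alpha = 0.05. fail to reject H0.

n_eff = 8, pos = 2, neg = 6, p = 0.289062, fail to reject H0.


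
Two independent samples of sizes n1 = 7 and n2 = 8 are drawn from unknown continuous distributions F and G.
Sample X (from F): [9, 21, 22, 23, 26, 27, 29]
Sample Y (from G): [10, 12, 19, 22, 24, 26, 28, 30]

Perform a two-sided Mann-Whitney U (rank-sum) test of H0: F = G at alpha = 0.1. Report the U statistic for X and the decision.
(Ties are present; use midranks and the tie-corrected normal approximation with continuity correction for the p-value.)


Step 1: Combine and sort all 15 observations; assign midranks.
sorted (value, group): (9,X), (10,Y), (12,Y), (19,Y), (21,X), (22,X), (22,Y), (23,X), (24,Y), (26,X), (26,Y), (27,X), (28,Y), (29,X), (30,Y)
ranks: 9->1, 10->2, 12->3, 19->4, 21->5, 22->6.5, 22->6.5, 23->8, 24->9, 26->10.5, 26->10.5, 27->12, 28->13, 29->14, 30->15
Step 2: Rank sum for X: R1 = 1 + 5 + 6.5 + 8 + 10.5 + 12 + 14 = 57.
Step 3: U_X = R1 - n1(n1+1)/2 = 57 - 7*8/2 = 57 - 28 = 29.
       U_Y = n1*n2 - U_X = 56 - 29 = 27.
Step 4: Ties are present, so use the tie-corrected normal approximation (with continuity correction) for the p-value.
Step 5: p-value = 0.953775; compare to alpha = 0.1. fail to reject H0.

U_X = 29, p = 0.953775, fail to reject H0 at alpha = 0.1.


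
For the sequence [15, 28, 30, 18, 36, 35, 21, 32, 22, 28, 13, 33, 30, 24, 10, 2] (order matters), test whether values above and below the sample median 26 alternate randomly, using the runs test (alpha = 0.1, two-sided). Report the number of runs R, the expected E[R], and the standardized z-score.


Step 1: Compute median = 26; label A = above, B = below.
Labels in order: BAABAABABABAABBB  (n_A = 8, n_B = 8)
Step 2: Count runs R = 11.
Step 3: Under H0 (random ordering), E[R] = 2*n_A*n_B/(n_A+n_B) + 1 = 2*8*8/16 + 1 = 9.0000.
        Var[R] = 2*n_A*n_B*(2*n_A*n_B - n_A - n_B) / ((n_A+n_B)^2 * (n_A+n_B-1)) = 14336/3840 = 3.7333.
        SD[R] = 1.9322.
Step 4: Continuity-corrected z = (R - 0.5 - E[R]) / SD[R] = (11 - 0.5 - 9.0000) / 1.9322 = 0.7763.
Step 5: Two-sided p-value via normal approximation = 2*(1 - Phi(|z|)) = 0.437558.
Step 6: alpha = 0.1. fail to reject H0.

R = 11, z = 0.7763, p = 0.437558, fail to reject H0.


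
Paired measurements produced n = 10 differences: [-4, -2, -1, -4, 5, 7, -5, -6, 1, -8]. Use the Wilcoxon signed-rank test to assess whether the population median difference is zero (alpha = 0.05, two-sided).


Step 1: Drop any zero differences (none here) and take |d_i|.
|d| = [4, 2, 1, 4, 5, 7, 5, 6, 1, 8]
Step 2: Midrank |d_i| (ties get averaged ranks).
ranks: |4|->4.5, |2|->3, |1|->1.5, |4|->4.5, |5|->6.5, |7|->9, |5|->6.5, |6|->8, |1|->1.5, |8|->10
Step 3: Attach original signs; sum ranks with positive sign and with negative sign.
W+ = 6.5 + 9 + 1.5 = 17
W- = 4.5 + 3 + 1.5 + 4.5 + 6.5 + 8 + 10 = 38
(Check: W+ + W- = 55 should equal n(n+1)/2 = 55.)
Step 4: Test statistic W = min(W+, W-) = 17.
Step 5: Ties in |d|, so use the tie-corrected normal approximation.
        E[W] = n(n+1)/4 = 10*11/4 = 27.5.
        Tie groups: |d|=1 (t=2), |d|=4 (t=2), |d|=5 (t=2); sum(t^3 - t) = 18.
        Var[W] = n(n+1)(2n+1)/24 - sum(t^3-t)/48 = 2310/24 - 18/48 = 95.875.
        z = (W - E[W]) / sqrt(Var[W]) = (17 - 27.5) / 9.7916 = -1.0724.
        Two-sided p = 2*Phi(z) = 0.283563.
Step 6: alpha = 0.05. fail to reject H0.

W+ = 17, W- = 38, W = min = 17, p = 0.283563, fail to reject H0.


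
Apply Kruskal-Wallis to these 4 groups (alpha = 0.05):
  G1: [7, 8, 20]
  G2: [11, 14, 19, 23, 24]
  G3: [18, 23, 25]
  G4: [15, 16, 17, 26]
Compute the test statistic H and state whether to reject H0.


Step 1: Combine all N = 15 observations and assign midranks.
sorted (value, group, rank): (7,G1,1), (8,G1,2), (11,G2,3), (14,G2,4), (15,G4,5), (16,G4,6), (17,G4,7), (18,G3,8), (19,G2,9), (20,G1,10), (23,G2,11.5), (23,G3,11.5), (24,G2,13), (25,G3,14), (26,G4,15)
Step 2: Sum ranks within each group.
R_1 = 13 (n_1 = 3)
R_2 = 40.5 (n_2 = 5)
R_3 = 33.5 (n_3 = 3)
R_4 = 33 (n_4 = 4)
Step 3: H = 12/(N(N+1)) * sum(R_i^2/n_i) - 3(N+1)
     = 12/(15*16) * (13^2/3 + 40.5^2/5 + 33.5^2/3 + 33^2/4) - 3*16
     = 0.050000 * 1030.72 - 48
     = 3.535833.
Step 4: Ties present; correction factor C = 1 - 6/(15^3 - 15) = 0.998214. Corrected H = 3.535833 / 0.998214 = 3.542159.
Step 5: Under H0, H ~ chi^2(3); p-value = 0.315335.
Step 6: alpha = 0.05. fail to reject H0.

H = 3.5422, df = 3, p = 0.315335, fail to reject H0.


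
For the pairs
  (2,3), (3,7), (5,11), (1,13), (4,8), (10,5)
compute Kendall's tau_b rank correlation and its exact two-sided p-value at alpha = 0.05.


Step 1: Enumerate the 15 unordered pairs (i,j) with i<j and classify each by sign(x_j-x_i) * sign(y_j-y_i).
  (1,2):dx=+1,dy=+4->C; (1,3):dx=+3,dy=+8->C; (1,4):dx=-1,dy=+10->D; (1,5):dx=+2,dy=+5->C
  (1,6):dx=+8,dy=+2->C; (2,3):dx=+2,dy=+4->C; (2,4):dx=-2,dy=+6->D; (2,5):dx=+1,dy=+1->C
  (2,6):dx=+7,dy=-2->D; (3,4):dx=-4,dy=+2->D; (3,5):dx=-1,dy=-3->C; (3,6):dx=+5,dy=-6->D
  (4,5):dx=+3,dy=-5->D; (4,6):dx=+9,dy=-8->D; (5,6):dx=+6,dy=-3->D
Step 2: C = 7, D = 8, total pairs = 15.
Step 3: tau = (C - D)/(n(n-1)/2) = (7 - 8)/15 = -0.066667.
Step 4: Exact two-sided p-value (enumerate n! = 720 permutations of y under H0): p = 1.000000.
Step 5: alpha = 0.05. fail to reject H0.

tau_b = -0.0667 (C=7, D=8), p = 1.000000, fail to reject H0.


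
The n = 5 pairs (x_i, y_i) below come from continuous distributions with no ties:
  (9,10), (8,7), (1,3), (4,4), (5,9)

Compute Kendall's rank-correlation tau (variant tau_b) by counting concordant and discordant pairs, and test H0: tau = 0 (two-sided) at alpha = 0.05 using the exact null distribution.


Step 1: Enumerate the 10 unordered pairs (i,j) with i<j and classify each by sign(x_j-x_i) * sign(y_j-y_i).
  (1,2):dx=-1,dy=-3->C; (1,3):dx=-8,dy=-7->C; (1,4):dx=-5,dy=-6->C; (1,5):dx=-4,dy=-1->C
  (2,3):dx=-7,dy=-4->C; (2,4):dx=-4,dy=-3->C; (2,5):dx=-3,dy=+2->D; (3,4):dx=+3,dy=+1->C
  (3,5):dx=+4,dy=+6->C; (4,5):dx=+1,dy=+5->C
Step 2: C = 9, D = 1, total pairs = 10.
Step 3: tau = (C - D)/(n(n-1)/2) = (9 - 1)/10 = 0.800000.
Step 4: Exact two-sided p-value (enumerate n! = 120 permutations of y under H0): p = 0.083333.
Step 5: alpha = 0.05. fail to reject H0.

tau_b = 0.8000 (C=9, D=1), p = 0.083333, fail to reject H0.


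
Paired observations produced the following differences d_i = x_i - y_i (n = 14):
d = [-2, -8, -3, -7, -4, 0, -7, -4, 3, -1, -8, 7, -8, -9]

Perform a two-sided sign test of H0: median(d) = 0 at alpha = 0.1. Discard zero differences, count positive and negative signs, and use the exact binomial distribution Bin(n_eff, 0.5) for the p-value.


Step 1: Discard zero differences. Original n = 14; n_eff = number of nonzero differences = 13.
Nonzero differences (with sign): -2, -8, -3, -7, -4, -7, -4, +3, -1, -8, +7, -8, -9
Step 2: Count signs: positive = 2, negative = 11.
Step 3: Under H0: P(positive) = 0.5, so the number of positives S ~ Bin(13, 0.5).
Step 4: Two-sided exact p-value = sum of Bin(13,0.5) probabilities at or below the observed probability = 0.022461.
Step 5: alpha = 0.1. reject H0.

n_eff = 13, pos = 2, neg = 11, p = 0.022461, reject H0.


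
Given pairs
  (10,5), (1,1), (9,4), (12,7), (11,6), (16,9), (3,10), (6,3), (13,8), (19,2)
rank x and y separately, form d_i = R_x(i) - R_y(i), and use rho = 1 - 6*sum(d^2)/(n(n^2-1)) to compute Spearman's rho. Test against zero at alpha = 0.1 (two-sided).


Step 1: Rank x and y separately (midranks; no ties here).
rank(x): 10->5, 1->1, 9->4, 12->7, 11->6, 16->9, 3->2, 6->3, 13->8, 19->10
rank(y): 5->5, 1->1, 4->4, 7->7, 6->6, 9->9, 10->10, 3->3, 8->8, 2->2
Step 2: d_i = R_x(i) - R_y(i); compute d_i^2.
  (5-5)^2=0, (1-1)^2=0, (4-4)^2=0, (7-7)^2=0, (6-6)^2=0, (9-9)^2=0, (2-10)^2=64, (3-3)^2=0, (8-8)^2=0, (10-2)^2=64
sum(d^2) = 128.
Step 3: rho = 1 - 6*128 / (10*(10^2 - 1)) = 1 - 768/990 = 0.224242.
Step 4: Under H0, t = rho * sqrt((n-2)/(1-rho^2)) = 0.6508 ~ t(8).
Step 5: Two-sided p-value from the t-distribution with 8 df = 0.533401.
Step 6: alpha = 0.1. fail to reject H0.

rho = 0.2242, p = 0.533401, fail to reject H0 at alpha = 0.1.


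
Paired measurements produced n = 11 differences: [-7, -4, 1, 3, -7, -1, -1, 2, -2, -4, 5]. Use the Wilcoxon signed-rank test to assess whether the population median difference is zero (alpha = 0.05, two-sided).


Step 1: Drop any zero differences (none here) and take |d_i|.
|d| = [7, 4, 1, 3, 7, 1, 1, 2, 2, 4, 5]
Step 2: Midrank |d_i| (ties get averaged ranks).
ranks: |7|->10.5, |4|->7.5, |1|->2, |3|->6, |7|->10.5, |1|->2, |1|->2, |2|->4.5, |2|->4.5, |4|->7.5, |5|->9
Step 3: Attach original signs; sum ranks with positive sign and with negative sign.
W+ = 2 + 6 + 4.5 + 9 = 21.5
W- = 10.5 + 7.5 + 10.5 + 2 + 2 + 4.5 + 7.5 = 44.5
(Check: W+ + W- = 66 should equal n(n+1)/2 = 66.)
Step 4: Test statistic W = min(W+, W-) = 21.5.
Step 5: Ties in |d|, so use the tie-corrected normal approximation.
        E[W] = n(n+1)/4 = 11*12/4 = 33.
        Tie groups: |d|=1 (t=3), |d|=2 (t=2), |d|=4 (t=2), |d|=7 (t=2); sum(t^3 - t) = 42.
        Var[W] = n(n+1)(2n+1)/24 - sum(t^3-t)/48 = 3036/24 - 42/48 = 125.625.
        z = (W - E[W]) / sqrt(Var[W]) = (21.5 - 33) / 11.2083 = -1.0260.
        Two-sided p = 2*Phi(z) = 0.304878.
Step 6: alpha = 0.05. fail to reject H0.

W+ = 21.5, W- = 44.5, W = min = 21.5, p = 0.304878, fail to reject H0.


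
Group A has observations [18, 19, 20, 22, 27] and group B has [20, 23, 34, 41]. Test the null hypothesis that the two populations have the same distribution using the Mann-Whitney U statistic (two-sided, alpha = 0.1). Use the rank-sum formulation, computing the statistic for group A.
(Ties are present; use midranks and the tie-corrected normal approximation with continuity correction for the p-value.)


Step 1: Combine and sort all 9 observations; assign midranks.
sorted (value, group): (18,X), (19,X), (20,X), (20,Y), (22,X), (23,Y), (27,X), (34,Y), (41,Y)
ranks: 18->1, 19->2, 20->3.5, 20->3.5, 22->5, 23->6, 27->7, 34->8, 41->9
Step 2: Rank sum for X: R1 = 1 + 2 + 3.5 + 5 + 7 = 18.5.
Step 3: U_X = R1 - n1(n1+1)/2 = 18.5 - 5*6/2 = 18.5 - 15 = 3.5.
       U_Y = n1*n2 - U_X = 20 - 3.5 = 16.5.
Step 4: Ties are present, so use the tie-corrected normal approximation (with continuity correction) for the p-value.
Step 5: p-value = 0.139983; compare to alpha = 0.1. fail to reject H0.

U_X = 3.5, p = 0.139983, fail to reject H0 at alpha = 0.1.


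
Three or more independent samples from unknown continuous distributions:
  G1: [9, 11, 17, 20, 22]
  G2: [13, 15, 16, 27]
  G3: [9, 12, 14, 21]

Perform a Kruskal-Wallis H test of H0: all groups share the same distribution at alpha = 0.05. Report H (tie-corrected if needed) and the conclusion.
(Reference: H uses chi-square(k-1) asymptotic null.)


Step 1: Combine all N = 13 observations and assign midranks.
sorted (value, group, rank): (9,G1,1.5), (9,G3,1.5), (11,G1,3), (12,G3,4), (13,G2,5), (14,G3,6), (15,G2,7), (16,G2,8), (17,G1,9), (20,G1,10), (21,G3,11), (22,G1,12), (27,G2,13)
Step 2: Sum ranks within each group.
R_1 = 35.5 (n_1 = 5)
R_2 = 33 (n_2 = 4)
R_3 = 22.5 (n_3 = 4)
Step 3: H = 12/(N(N+1)) * sum(R_i^2/n_i) - 3(N+1)
     = 12/(13*14) * (35.5^2/5 + 33^2/4 + 22.5^2/4) - 3*14
     = 0.065934 * 650.862 - 42
     = 0.914011.
Step 4: Ties present; correction factor C = 1 - 6/(13^3 - 13) = 0.997253. Corrected H = 0.914011 / 0.997253 = 0.916529.
Step 5: Under H0, H ~ chi^2(2); p-value = 0.632380.
Step 6: alpha = 0.05. fail to reject H0.

H = 0.9165, df = 2, p = 0.632380, fail to reject H0.


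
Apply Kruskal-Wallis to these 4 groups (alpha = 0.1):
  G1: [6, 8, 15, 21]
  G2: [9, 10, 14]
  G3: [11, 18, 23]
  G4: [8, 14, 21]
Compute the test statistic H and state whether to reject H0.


Step 1: Combine all N = 13 observations and assign midranks.
sorted (value, group, rank): (6,G1,1), (8,G1,2.5), (8,G4,2.5), (9,G2,4), (10,G2,5), (11,G3,6), (14,G2,7.5), (14,G4,7.5), (15,G1,9), (18,G3,10), (21,G1,11.5), (21,G4,11.5), (23,G3,13)
Step 2: Sum ranks within each group.
R_1 = 24 (n_1 = 4)
R_2 = 16.5 (n_2 = 3)
R_3 = 29 (n_3 = 3)
R_4 = 21.5 (n_4 = 3)
Step 3: H = 12/(N(N+1)) * sum(R_i^2/n_i) - 3(N+1)
     = 12/(13*14) * (24^2/4 + 16.5^2/3 + 29^2/3 + 21.5^2/3) - 3*14
     = 0.065934 * 669.167 - 42
     = 2.120879.
Step 4: Ties present; correction factor C = 1 - 18/(13^3 - 13) = 0.991758. Corrected H = 2.120879 / 0.991758 = 2.138504.
Step 5: Under H0, H ~ chi^2(3); p-value = 0.544162.
Step 6: alpha = 0.1. fail to reject H0.

H = 2.1385, df = 3, p = 0.544162, fail to reject H0.


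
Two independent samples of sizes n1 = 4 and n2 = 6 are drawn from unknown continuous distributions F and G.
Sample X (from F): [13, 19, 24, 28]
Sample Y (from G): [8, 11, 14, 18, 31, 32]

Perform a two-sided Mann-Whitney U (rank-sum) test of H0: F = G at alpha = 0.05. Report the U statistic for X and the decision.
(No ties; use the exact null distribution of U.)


Step 1: Combine and sort all 10 observations; assign midranks.
sorted (value, group): (8,Y), (11,Y), (13,X), (14,Y), (18,Y), (19,X), (24,X), (28,X), (31,Y), (32,Y)
ranks: 8->1, 11->2, 13->3, 14->4, 18->5, 19->6, 24->7, 28->8, 31->9, 32->10
Step 2: Rank sum for X: R1 = 3 + 6 + 7 + 8 = 24.
Step 3: U_X = R1 - n1(n1+1)/2 = 24 - 4*5/2 = 24 - 10 = 14.
       U_Y = n1*n2 - U_X = 24 - 14 = 10.
Step 4: No ties, so the exact null distribution of U (based on enumerating the C(10,4) = 210 equally likely rank assignments) gives the two-sided p-value.
Step 5: p-value = 0.761905; compare to alpha = 0.05. fail to reject H0.

U_X = 14, p = 0.761905, fail to reject H0 at alpha = 0.05.


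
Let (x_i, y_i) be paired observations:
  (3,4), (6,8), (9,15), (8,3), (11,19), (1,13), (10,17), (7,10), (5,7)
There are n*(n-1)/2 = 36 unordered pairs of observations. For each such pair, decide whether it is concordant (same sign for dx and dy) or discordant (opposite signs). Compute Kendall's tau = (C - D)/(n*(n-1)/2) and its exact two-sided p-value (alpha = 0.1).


Step 1: Enumerate the 36 unordered pairs (i,j) with i<j and classify each by sign(x_j-x_i) * sign(y_j-y_i).
  (1,2):dx=+3,dy=+4->C; (1,3):dx=+6,dy=+11->C; (1,4):dx=+5,dy=-1->D; (1,5):dx=+8,dy=+15->C
  (1,6):dx=-2,dy=+9->D; (1,7):dx=+7,dy=+13->C; (1,8):dx=+4,dy=+6->C; (1,9):dx=+2,dy=+3->C
  (2,3):dx=+3,dy=+7->C; (2,4):dx=+2,dy=-5->D; (2,5):dx=+5,dy=+11->C; (2,6):dx=-5,dy=+5->D
  (2,7):dx=+4,dy=+9->C; (2,8):dx=+1,dy=+2->C; (2,9):dx=-1,dy=-1->C; (3,4):dx=-1,dy=-12->C
  (3,5):dx=+2,dy=+4->C; (3,6):dx=-8,dy=-2->C; (3,7):dx=+1,dy=+2->C; (3,8):dx=-2,dy=-5->C
  (3,9):dx=-4,dy=-8->C; (4,5):dx=+3,dy=+16->C; (4,6):dx=-7,dy=+10->D; (4,7):dx=+2,dy=+14->C
  (4,8):dx=-1,dy=+7->D; (4,9):dx=-3,dy=+4->D; (5,6):dx=-10,dy=-6->C; (5,7):dx=-1,dy=-2->C
  (5,8):dx=-4,dy=-9->C; (5,9):dx=-6,dy=-12->C; (6,7):dx=+9,dy=+4->C; (6,8):dx=+6,dy=-3->D
  (6,9):dx=+4,dy=-6->D; (7,8):dx=-3,dy=-7->C; (7,9):dx=-5,dy=-10->C; (8,9):dx=-2,dy=-3->C
Step 2: C = 27, D = 9, total pairs = 36.
Step 3: tau = (C - D)/(n(n-1)/2) = (27 - 9)/36 = 0.500000.
Step 4: Exact two-sided p-value (enumerate n! = 362880 permutations of y under H0): p = 0.075176.
Step 5: alpha = 0.1. reject H0.

tau_b = 0.5000 (C=27, D=9), p = 0.075176, reject H0.
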